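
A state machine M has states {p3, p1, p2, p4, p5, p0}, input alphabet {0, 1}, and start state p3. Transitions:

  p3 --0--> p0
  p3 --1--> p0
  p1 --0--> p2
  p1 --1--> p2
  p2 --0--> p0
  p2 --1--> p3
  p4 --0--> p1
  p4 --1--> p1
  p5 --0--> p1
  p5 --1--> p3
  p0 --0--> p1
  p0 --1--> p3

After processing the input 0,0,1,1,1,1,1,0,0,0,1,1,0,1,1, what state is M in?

p3 → p0 → p1 → p2 → p3 → p0 → p3 → p0 → p1 → p2 → p0 → p3 → p0 → p1 → p2 → p3

p3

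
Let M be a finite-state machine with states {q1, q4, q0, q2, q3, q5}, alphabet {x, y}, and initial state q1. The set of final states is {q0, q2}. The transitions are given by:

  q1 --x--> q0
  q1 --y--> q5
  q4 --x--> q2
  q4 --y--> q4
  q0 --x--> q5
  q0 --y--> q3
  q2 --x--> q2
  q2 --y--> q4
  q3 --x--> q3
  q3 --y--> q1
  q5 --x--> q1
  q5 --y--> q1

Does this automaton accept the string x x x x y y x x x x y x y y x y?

No

start at q1
read 'x': q1 → q0
read 'x': q0 → q5
read 'x': q5 → q1
read 'x': q1 → q0
read 'y': q0 → q3
read 'y': q3 → q1
read 'x': q1 → q0
read 'x': q0 → q5
read 'x': q5 → q1
read 'x': q1 → q0
read 'y': q0 → q3
read 'x': q3 → q3
read 'y': q3 → q1
read 'y': q1 → q5
read 'x': q5 → q1
read 'y': q1 → q5
End state q5 is not accepting.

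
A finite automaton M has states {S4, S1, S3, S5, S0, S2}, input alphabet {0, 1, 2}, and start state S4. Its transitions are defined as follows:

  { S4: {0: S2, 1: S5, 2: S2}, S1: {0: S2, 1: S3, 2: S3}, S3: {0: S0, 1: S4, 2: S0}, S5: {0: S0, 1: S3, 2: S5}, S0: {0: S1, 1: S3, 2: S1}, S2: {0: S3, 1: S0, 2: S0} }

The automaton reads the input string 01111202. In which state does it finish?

S1

start at S4
read '0': S4 → S2
read '1': S2 → S0
read '1': S0 → S3
read '1': S3 → S4
read '1': S4 → S5
read '2': S5 → S5
read '0': S5 → S0
read '2': S0 → S1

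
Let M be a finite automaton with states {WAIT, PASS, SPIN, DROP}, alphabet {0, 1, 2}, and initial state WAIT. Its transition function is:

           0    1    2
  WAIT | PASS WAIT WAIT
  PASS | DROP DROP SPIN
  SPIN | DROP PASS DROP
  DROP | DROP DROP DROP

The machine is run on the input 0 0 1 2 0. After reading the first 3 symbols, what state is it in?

DROP

Trace: WAIT -0-> PASS -0-> DROP -1-> DROP
After 3 symbols: DROP.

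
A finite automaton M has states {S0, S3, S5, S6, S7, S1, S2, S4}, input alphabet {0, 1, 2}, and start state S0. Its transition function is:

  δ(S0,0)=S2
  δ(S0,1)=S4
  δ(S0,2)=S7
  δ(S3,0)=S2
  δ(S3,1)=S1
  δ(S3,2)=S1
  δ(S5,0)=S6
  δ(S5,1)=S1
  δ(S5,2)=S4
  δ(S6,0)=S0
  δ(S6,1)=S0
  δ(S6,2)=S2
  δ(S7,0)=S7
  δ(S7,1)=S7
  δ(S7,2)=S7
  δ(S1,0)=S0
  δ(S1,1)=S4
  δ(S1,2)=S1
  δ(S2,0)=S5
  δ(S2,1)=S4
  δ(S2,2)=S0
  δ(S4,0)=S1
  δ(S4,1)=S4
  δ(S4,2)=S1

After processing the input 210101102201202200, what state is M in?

Trace: S0 -2-> S7 -1-> S7 -0-> S7 -1-> S7 -0-> S7 -1-> S7 -1-> S7 -0-> S7 -2-> S7 -2-> S7 -0-> S7 -1-> S7 -2-> S7 -0-> S7 -2-> S7 -2-> S7 -0-> S7 -0-> S7

S7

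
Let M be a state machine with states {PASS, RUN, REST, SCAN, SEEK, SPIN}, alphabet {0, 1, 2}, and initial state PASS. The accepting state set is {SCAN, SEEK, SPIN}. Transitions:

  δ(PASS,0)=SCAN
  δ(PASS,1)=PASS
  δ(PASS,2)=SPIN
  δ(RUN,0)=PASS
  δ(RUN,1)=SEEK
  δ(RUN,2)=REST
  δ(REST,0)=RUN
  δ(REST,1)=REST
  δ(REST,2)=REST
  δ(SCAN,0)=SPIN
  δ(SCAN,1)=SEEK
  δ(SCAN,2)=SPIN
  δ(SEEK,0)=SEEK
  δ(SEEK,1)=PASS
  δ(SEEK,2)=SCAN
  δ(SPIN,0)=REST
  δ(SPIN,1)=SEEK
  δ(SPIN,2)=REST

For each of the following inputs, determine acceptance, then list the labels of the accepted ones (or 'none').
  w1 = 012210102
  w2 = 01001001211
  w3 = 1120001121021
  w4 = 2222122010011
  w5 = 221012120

w1, w3, w5

w1: PASS → SCAN → SEEK → SCAN → SPIN → SEEK → SEEK → PASS → SCAN → SPIN  → end SPIN, accepted
w2: PASS → SCAN → SEEK → SEEK → SEEK → PASS → SCAN → SPIN → SEEK → SCAN → SEEK → PASS  → end PASS, rejected
w3: PASS → PASS → PASS → SPIN → REST → RUN → PASS → PASS → PASS → SPIN → SEEK → SEEK → SCAN → SEEK  → end SEEK, accepted
w4: PASS → SPIN → REST → REST → REST → REST → REST → REST → RUN → SEEK → SEEK → SEEK → PASS → PASS  → end PASS, rejected
w5: PASS → SPIN → REST → REST → RUN → SEEK → SCAN → SEEK → SCAN → SPIN  → end SPIN, accepted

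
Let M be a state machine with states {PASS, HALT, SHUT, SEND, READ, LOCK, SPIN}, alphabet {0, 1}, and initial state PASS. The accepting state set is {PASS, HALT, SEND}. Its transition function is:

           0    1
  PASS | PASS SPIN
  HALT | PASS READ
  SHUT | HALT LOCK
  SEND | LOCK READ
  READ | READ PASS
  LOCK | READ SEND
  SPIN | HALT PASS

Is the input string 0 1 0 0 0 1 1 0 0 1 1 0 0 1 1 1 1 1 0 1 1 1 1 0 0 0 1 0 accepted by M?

PASS → PASS → SPIN → HALT → PASS → PASS → SPIN → PASS → PASS → PASS → SPIN → PASS → PASS → PASS → SPIN → PASS → SPIN → PASS → SPIN → HALT → READ → PASS → SPIN → PASS → PASS → PASS → PASS → SPIN → HALT
End state HALT is accepting.

Yes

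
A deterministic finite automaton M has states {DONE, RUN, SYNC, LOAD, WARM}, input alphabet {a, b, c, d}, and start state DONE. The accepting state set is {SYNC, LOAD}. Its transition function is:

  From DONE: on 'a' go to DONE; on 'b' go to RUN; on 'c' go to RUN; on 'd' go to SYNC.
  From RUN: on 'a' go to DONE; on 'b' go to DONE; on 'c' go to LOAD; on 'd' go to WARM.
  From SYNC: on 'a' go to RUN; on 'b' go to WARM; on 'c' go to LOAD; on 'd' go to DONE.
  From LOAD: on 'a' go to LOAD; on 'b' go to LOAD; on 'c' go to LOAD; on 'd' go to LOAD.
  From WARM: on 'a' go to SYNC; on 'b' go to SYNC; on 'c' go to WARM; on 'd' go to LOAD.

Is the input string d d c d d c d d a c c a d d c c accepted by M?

Trace: DONE -d-> SYNC -d-> DONE -c-> RUN -d-> WARM -d-> LOAD -c-> LOAD -d-> LOAD -d-> LOAD -a-> LOAD -c-> LOAD -c-> LOAD -a-> LOAD -d-> LOAD -d-> LOAD -c-> LOAD -c-> LOAD
End state LOAD is accepting.

Yes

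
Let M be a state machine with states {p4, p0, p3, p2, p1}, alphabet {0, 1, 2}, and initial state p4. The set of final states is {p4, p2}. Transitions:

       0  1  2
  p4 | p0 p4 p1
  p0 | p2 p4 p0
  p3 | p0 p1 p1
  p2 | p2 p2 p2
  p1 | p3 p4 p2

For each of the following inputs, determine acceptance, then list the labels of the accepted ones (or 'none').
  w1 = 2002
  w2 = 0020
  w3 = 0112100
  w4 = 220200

w2, w3, w4

w1:
  start at p4
  read '2': p4 → p1
  read '0': p1 → p3
  read '0': p3 → p0
  read '2': p0 → p0
  end p0, rejected
w2:
  start at p4
  read '0': p4 → p0
  read '0': p0 → p2
  read '2': p2 → p2
  read '0': p2 → p2
  end p2, accepted
w3:
  start at p4
  read '0': p4 → p0
  read '1': p0 → p4
  read '1': p4 → p4
  read '2': p4 → p1
  read '1': p1 → p4
  read '0': p4 → p0
  read '0': p0 → p2
  end p2, accepted
w4:
  start at p4
  read '2': p4 → p1
  read '2': p1 → p2
  read '0': p2 → p2
  read '2': p2 → p2
  read '0': p2 → p2
  read '0': p2 → p2
  end p2, accepted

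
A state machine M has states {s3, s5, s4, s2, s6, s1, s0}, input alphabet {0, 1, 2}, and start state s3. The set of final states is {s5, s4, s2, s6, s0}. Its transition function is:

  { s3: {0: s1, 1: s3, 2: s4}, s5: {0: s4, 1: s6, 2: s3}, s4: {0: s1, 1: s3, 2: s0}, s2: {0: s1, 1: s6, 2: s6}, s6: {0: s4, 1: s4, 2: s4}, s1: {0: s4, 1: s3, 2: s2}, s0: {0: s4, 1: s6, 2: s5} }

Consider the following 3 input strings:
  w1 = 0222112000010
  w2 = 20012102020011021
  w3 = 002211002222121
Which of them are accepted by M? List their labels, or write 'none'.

w1:
  start at s3
  read '0': s3 → s1
  read '2': s1 → s2
  read '2': s2 → s6
  read '2': s6 → s4
  read '1': s4 → s3
  read '1': s3 → s3
  read '2': s3 → s4
  read '0': s4 → s1
  read '0': s1 → s4
  read '0': s4 → s1
  read '0': s1 → s4
  read '1': s4 → s3
  read '0': s3 → s1
  end s1, rejected
w2:
  start at s3
  read '2': s3 → s4
  read '0': s4 → s1
  read '0': s1 → s4
  read '1': s4 → s3
  read '2': s3 → s4
  read '1': s4 → s3
  read '0': s3 → s1
  read '2': s1 → s2
  read '0': s2 → s1
  read '2': s1 → s2
  read '0': s2 → s1
  read '0': s1 → s4
  read '1': s4 → s3
  read '1': s3 → s3
  read '0': s3 → s1
  read '2': s1 → s2
  read '1': s2 → s6
  end s6, accepted
w3:
  start at s3
  read '0': s3 → s1
  read '0': s1 → s4
  read '2': s4 → s0
  read '2': s0 → s5
  read '1': s5 → s6
  read '1': s6 → s4
  read '0': s4 → s1
  read '0': s1 → s4
  read '2': s4 → s0
  read '2': s0 → s5
  read '2': s5 → s3
  read '2': s3 → s4
  read '1': s4 → s3
  read '2': s3 → s4
  read '1': s4 → s3
  end s3, rejected

w2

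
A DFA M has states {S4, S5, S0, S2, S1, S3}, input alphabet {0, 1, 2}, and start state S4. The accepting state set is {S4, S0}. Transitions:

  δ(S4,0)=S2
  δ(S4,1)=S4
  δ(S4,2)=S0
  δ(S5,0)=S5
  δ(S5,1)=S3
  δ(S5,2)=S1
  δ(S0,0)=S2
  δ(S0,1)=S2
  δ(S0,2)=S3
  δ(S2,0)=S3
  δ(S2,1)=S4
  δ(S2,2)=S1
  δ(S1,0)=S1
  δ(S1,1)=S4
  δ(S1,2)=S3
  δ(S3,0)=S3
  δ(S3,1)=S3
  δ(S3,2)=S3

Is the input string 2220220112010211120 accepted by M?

S4 → S0 → S3 → S3 → S3 → S3 → S3 → S3 → S3 → S3 → S3 → S3 → S3 → S3 → S3 → S3 → S3 → S3 → S3 → S3
End state S3 is not accepting.

No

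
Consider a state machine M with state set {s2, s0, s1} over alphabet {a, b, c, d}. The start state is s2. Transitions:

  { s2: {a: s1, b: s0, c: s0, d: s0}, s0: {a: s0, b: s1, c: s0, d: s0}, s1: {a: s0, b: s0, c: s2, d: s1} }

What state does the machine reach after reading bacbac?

Trace: s2 -b-> s0 -a-> s0 -c-> s0 -b-> s1 -a-> s0 -c-> s0

s0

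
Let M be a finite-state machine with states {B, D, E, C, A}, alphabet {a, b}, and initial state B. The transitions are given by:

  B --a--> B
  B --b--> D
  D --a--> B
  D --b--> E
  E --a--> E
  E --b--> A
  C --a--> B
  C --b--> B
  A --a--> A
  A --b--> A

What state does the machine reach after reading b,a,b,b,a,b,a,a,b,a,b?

Trace: B -b-> D -a-> B -b-> D -b-> E -a-> E -b-> A -a-> A -a-> A -b-> A -a-> A -b-> A

A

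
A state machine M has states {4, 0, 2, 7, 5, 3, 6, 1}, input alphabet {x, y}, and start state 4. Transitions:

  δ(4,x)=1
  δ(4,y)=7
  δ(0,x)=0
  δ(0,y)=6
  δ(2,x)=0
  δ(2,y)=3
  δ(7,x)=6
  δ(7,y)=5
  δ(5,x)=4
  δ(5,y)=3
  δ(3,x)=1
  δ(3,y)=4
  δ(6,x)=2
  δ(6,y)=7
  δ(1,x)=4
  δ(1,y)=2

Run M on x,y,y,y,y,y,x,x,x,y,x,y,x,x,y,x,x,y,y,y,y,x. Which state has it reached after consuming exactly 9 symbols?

Trace: 4 -x-> 1 -y-> 2 -y-> 3 -y-> 4 -y-> 7 -y-> 5 -x-> 4 -x-> 1 -x-> 4
After 9 symbols: 4.

4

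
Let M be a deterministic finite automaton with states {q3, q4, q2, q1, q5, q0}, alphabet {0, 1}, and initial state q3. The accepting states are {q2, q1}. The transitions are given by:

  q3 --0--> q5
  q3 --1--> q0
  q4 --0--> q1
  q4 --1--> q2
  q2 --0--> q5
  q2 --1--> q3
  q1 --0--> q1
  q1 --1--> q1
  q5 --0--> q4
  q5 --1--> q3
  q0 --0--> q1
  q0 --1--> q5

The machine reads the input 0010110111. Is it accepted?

Yes

q3 → q5 → q4 → q2 → q5 → q3 → q0 → q1 → q1 → q1 → q1
End state q1 is accepting.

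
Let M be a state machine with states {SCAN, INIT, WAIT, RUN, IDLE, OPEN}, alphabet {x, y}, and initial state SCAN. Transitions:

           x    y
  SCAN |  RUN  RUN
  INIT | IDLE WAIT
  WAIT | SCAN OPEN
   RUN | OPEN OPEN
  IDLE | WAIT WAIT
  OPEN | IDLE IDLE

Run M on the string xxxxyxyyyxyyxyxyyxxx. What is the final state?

SCAN

start at SCAN
read 'x': SCAN → RUN
read 'x': RUN → OPEN
read 'x': OPEN → IDLE
read 'x': IDLE → WAIT
read 'y': WAIT → OPEN
read 'x': OPEN → IDLE
read 'y': IDLE → WAIT
read 'y': WAIT → OPEN
read 'y': OPEN → IDLE
read 'x': IDLE → WAIT
read 'y': WAIT → OPEN
read 'y': OPEN → IDLE
read 'x': IDLE → WAIT
read 'y': WAIT → OPEN
read 'x': OPEN → IDLE
read 'y': IDLE → WAIT
read 'y': WAIT → OPEN
read 'x': OPEN → IDLE
read 'x': IDLE → WAIT
read 'x': WAIT → SCAN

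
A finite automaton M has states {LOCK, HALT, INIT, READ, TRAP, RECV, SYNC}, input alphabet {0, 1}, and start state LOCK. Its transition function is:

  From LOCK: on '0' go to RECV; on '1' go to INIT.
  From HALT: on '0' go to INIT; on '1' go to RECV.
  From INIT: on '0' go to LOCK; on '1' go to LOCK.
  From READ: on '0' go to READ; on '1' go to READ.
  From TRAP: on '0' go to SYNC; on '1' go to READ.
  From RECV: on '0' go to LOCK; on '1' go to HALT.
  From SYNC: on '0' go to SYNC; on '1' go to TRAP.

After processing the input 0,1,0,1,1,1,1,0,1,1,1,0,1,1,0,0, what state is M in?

LOCK

start at LOCK
read '0': LOCK → RECV
read '1': RECV → HALT
read '0': HALT → INIT
read '1': INIT → LOCK
read '1': LOCK → INIT
read '1': INIT → LOCK
read '1': LOCK → INIT
read '0': INIT → LOCK
read '1': LOCK → INIT
read '1': INIT → LOCK
read '1': LOCK → INIT
read '0': INIT → LOCK
read '1': LOCK → INIT
read '1': INIT → LOCK
read '0': LOCK → RECV
read '0': RECV → LOCK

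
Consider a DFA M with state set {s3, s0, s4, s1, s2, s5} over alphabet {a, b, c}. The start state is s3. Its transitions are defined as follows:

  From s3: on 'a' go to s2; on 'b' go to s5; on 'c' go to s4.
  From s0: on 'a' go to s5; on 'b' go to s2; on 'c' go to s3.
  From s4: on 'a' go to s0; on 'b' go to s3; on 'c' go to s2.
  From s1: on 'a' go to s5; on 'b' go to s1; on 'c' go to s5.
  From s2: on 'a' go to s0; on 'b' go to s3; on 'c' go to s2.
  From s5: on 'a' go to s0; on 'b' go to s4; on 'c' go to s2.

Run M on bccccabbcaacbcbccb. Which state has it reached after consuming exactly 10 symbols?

Trace: s3 -b-> s5 -c-> s2 -c-> s2 -c-> s2 -c-> s2 -a-> s0 -b-> s2 -b-> s3 -c-> s4 -a-> s0
After 10 symbols: s0.

s0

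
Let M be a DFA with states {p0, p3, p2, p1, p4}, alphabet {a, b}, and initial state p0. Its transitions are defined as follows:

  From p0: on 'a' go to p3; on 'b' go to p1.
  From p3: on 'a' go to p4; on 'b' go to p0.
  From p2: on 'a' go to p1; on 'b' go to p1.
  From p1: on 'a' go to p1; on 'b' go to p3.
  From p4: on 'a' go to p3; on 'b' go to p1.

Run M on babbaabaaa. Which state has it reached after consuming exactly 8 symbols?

p0 → p1 → p1 → p3 → p0 → p3 → p4 → p1 → p1
After 8 symbols: p1.

p1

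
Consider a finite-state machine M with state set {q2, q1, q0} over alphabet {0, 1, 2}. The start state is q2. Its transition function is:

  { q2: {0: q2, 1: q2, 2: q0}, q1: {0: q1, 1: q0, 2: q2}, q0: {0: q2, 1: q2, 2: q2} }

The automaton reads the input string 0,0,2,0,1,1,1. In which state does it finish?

q2

q2 → q2 → q2 → q0 → q2 → q2 → q2 → q2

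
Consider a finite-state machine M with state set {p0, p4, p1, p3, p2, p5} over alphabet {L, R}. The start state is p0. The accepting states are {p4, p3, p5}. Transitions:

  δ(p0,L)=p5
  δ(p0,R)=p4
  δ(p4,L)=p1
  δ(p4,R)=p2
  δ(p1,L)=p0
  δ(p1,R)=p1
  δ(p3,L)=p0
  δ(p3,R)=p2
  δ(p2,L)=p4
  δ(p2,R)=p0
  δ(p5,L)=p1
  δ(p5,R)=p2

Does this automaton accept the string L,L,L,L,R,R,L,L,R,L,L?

p0 → p5 → p1 → p0 → p5 → p2 → p0 → p5 → p1 → p1 → p0 → p5
End state p5 is accepting.

Yes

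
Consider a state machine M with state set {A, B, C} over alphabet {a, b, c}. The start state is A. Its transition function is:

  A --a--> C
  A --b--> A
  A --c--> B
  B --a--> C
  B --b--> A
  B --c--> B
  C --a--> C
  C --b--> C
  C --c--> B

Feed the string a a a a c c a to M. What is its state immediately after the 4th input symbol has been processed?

C

Trace: A -a-> C -a-> C -a-> C -a-> C
After 4 symbols: C.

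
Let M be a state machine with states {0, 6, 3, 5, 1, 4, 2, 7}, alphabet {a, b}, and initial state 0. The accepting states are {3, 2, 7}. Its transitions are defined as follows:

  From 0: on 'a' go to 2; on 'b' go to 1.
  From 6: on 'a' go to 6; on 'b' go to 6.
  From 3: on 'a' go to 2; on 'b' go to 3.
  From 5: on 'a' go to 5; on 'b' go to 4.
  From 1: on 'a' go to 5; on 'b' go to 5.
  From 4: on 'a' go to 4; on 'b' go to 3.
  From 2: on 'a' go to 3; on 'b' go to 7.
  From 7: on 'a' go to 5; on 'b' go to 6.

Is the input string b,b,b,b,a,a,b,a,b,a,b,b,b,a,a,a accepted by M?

Yes

start at 0
read 'b': 0 → 1
read 'b': 1 → 5
read 'b': 5 → 4
read 'b': 4 → 3
read 'a': 3 → 2
read 'a': 2 → 3
read 'b': 3 → 3
read 'a': 3 → 2
read 'b': 2 → 7
read 'a': 7 → 5
read 'b': 5 → 4
read 'b': 4 → 3
read 'b': 3 → 3
read 'a': 3 → 2
read 'a': 2 → 3
read 'a': 3 → 2
End state 2 is accepting.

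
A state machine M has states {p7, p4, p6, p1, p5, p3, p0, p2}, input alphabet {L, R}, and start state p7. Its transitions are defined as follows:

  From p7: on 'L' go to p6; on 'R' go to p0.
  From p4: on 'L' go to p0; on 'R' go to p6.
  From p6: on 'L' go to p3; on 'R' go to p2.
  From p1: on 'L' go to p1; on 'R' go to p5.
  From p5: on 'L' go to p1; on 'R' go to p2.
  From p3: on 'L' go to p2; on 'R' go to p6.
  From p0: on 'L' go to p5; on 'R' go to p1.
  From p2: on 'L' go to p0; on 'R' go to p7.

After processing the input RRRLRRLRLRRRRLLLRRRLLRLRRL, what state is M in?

Trace: p7 -R-> p0 -R-> p1 -R-> p5 -L-> p1 -R-> p5 -R-> p2 -L-> p0 -R-> p1 -L-> p1 -R-> p5 -R-> p2 -R-> p7 -R-> p0 -L-> p5 -L-> p1 -L-> p1 -R-> p5 -R-> p2 -R-> p7 -L-> p6 -L-> p3 -R-> p6 -L-> p3 -R-> p6 -R-> p2 -L-> p0

p0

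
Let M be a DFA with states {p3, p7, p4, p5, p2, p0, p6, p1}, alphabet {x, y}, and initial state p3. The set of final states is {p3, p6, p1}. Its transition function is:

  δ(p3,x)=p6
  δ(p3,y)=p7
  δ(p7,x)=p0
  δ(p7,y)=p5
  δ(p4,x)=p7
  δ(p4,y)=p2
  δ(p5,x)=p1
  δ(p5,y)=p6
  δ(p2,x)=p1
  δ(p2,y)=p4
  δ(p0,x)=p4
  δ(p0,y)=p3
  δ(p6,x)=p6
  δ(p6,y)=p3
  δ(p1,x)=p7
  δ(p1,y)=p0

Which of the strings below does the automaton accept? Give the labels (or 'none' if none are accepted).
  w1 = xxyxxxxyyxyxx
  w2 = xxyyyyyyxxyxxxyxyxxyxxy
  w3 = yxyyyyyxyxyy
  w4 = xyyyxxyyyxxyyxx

w1, w2

w1:
  start at p3
  read 'x': p3 → p6
  read 'x': p6 → p6
  read 'y': p6 → p3
  read 'x': p3 → p6
  read 'x': p6 → p6
  read 'x': p6 → p6
  read 'x': p6 → p6
  read 'y': p6 → p3
  read 'y': p3 → p7
  read 'x': p7 → p0
  read 'y': p0 → p3
  read 'x': p3 → p6
  read 'x': p6 → p6
  end p6, accepted
w2:
  start at p3
  read 'x': p3 → p6
  read 'x': p6 → p6
  read 'y': p6 → p3
  read 'y': p3 → p7
  read 'y': p7 → p5
  read 'y': p5 → p6
  read 'y': p6 → p3
  read 'y': p3 → p7
  read 'x': p7 → p0
  read 'x': p0 → p4
  read 'y': p4 → p2
  read 'x': p2 → p1
  read 'x': p1 → p7
  read 'x': p7 → p0
  read 'y': p0 → p3
  read 'x': p3 → p6
  read 'y': p6 → p3
  read 'x': p3 → p6
  read 'x': p6 → p6
  read 'y': p6 → p3
  read 'x': p3 → p6
  read 'x': p6 → p6
  read 'y': p6 → p3
  end p3, accepted
w3:
  start at p3
  read 'y': p3 → p7
  read 'x': p7 → p0
  read 'y': p0 → p3
  read 'y': p3 → p7
  read 'y': p7 → p5
  read 'y': p5 → p6
  read 'y': p6 → p3
  read 'x': p3 → p6
  read 'y': p6 → p3
  read 'x': p3 → p6
  read 'y': p6 → p3
  read 'y': p3 → p7
  end p7, rejected
w4:
  start at p3
  read 'x': p3 → p6
  read 'y': p6 → p3
  read 'y': p3 → p7
  read 'y': p7 → p5
  read 'x': p5 → p1
  read 'x': p1 → p7
  read 'y': p7 → p5
  read 'y': p5 → p6
  read 'y': p6 → p3
  read 'x': p3 → p6
  read 'x': p6 → p6
  read 'y': p6 → p3
  read 'y': p3 → p7
  read 'x': p7 → p0
  read 'x': p0 → p4
  end p4, rejected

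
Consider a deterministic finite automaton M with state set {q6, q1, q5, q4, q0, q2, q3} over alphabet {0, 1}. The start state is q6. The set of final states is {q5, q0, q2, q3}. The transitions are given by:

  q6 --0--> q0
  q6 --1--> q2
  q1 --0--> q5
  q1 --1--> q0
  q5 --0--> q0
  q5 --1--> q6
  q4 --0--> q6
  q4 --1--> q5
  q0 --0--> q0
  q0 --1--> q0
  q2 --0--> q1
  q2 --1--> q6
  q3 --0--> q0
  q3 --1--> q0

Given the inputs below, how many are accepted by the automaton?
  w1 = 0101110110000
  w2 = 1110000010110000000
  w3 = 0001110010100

w1: Trace: q6 -0-> q0 -1-> q0 -0-> q0 -1-> q0 -1-> q0 -1-> q0 -0-> q0 -1-> q0 -1-> q0 -0-> q0 -0-> q0 -0-> q0 -0-> q0  → end q0, accepted
w2: Trace: q6 -1-> q2 -1-> q6 -1-> q2 -0-> q1 -0-> q5 -0-> q0 -0-> q0 -0-> q0 -1-> q0 -0-> q0 -1-> q0 -1-> q0 -0-> q0 -0-> q0 -0-> q0 -0-> q0 -0-> q0 -0-> q0 -0-> q0  → end q0, accepted
w3: Trace: q6 -0-> q0 -0-> q0 -0-> q0 -1-> q0 -1-> q0 -1-> q0 -0-> q0 -0-> q0 -1-> q0 -0-> q0 -1-> q0 -0-> q0 -0-> q0  → end q0, accepted

3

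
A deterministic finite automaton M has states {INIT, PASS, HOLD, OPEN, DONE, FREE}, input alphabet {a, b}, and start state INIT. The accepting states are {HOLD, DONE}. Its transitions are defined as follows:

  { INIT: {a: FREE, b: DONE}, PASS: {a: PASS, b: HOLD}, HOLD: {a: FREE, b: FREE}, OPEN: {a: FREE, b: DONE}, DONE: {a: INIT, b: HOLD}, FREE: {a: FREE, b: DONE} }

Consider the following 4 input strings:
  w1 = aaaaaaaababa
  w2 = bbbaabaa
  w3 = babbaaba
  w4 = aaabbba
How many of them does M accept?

w1: INIT → FREE → FREE → FREE → FREE → FREE → FREE → FREE → FREE → DONE → INIT → DONE → INIT  → end INIT, rejected
w2: INIT → DONE → HOLD → FREE → FREE → FREE → DONE → INIT → FREE  → end FREE, rejected
w3: INIT → DONE → INIT → DONE → HOLD → FREE → FREE → DONE → INIT  → end INIT, rejected
w4: INIT → FREE → FREE → FREE → DONE → HOLD → FREE → FREE  → end FREE, rejected

0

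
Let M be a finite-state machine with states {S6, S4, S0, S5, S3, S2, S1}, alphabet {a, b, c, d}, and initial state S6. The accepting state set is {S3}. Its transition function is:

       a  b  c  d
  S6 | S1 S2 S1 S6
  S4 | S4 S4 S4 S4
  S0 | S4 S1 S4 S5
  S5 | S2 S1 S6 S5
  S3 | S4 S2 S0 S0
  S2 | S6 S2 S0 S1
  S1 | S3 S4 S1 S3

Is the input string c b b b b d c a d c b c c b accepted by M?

No

Trace: S6 -c-> S1 -b-> S4 -b-> S4 -b-> S4 -b-> S4 -d-> S4 -c-> S4 -a-> S4 -d-> S4 -c-> S4 -b-> S4 -c-> S4 -c-> S4 -b-> S4
End state S4 is not accepting.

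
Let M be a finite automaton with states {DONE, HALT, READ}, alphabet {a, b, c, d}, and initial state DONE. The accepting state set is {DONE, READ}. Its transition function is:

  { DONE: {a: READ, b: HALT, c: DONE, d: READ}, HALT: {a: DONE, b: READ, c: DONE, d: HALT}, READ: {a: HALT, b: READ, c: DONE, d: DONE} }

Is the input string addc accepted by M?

Trace: DONE -a-> READ -d-> DONE -d-> READ -c-> DONE
End state DONE is accepting.

Yes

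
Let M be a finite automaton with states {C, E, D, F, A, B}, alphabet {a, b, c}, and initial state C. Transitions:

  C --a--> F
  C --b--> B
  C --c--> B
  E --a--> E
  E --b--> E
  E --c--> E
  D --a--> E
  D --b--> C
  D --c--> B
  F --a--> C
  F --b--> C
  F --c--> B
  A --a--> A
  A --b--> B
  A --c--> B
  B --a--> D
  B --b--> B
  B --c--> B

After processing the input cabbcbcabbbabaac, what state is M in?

start at C
read 'c': C → B
read 'a': B → D
read 'b': D → C
read 'b': C → B
read 'c': B → B
read 'b': B → B
read 'c': B → B
read 'a': B → D
read 'b': D → C
read 'b': C → B
read 'b': B → B
read 'a': B → D
read 'b': D → C
read 'a': C → F
read 'a': F → C
read 'c': C → B

B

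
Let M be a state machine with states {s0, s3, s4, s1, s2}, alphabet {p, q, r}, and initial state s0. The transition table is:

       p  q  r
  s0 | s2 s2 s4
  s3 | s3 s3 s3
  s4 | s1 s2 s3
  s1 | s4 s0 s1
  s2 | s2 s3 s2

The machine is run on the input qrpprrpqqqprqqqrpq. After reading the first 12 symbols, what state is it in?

s3

Trace: s0 -q-> s2 -r-> s2 -p-> s2 -p-> s2 -r-> s2 -r-> s2 -p-> s2 -q-> s3 -q-> s3 -q-> s3 -p-> s3 -r-> s3
After 12 symbols: s3.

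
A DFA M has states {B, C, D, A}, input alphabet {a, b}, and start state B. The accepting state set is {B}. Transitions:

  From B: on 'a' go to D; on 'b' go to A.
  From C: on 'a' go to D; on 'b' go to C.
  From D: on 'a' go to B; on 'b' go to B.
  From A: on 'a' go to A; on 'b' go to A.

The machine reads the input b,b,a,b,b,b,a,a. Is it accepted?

Trace: B -b-> A -b-> A -a-> A -b-> A -b-> A -b-> A -a-> A -a-> A
End state A is not accepting.

No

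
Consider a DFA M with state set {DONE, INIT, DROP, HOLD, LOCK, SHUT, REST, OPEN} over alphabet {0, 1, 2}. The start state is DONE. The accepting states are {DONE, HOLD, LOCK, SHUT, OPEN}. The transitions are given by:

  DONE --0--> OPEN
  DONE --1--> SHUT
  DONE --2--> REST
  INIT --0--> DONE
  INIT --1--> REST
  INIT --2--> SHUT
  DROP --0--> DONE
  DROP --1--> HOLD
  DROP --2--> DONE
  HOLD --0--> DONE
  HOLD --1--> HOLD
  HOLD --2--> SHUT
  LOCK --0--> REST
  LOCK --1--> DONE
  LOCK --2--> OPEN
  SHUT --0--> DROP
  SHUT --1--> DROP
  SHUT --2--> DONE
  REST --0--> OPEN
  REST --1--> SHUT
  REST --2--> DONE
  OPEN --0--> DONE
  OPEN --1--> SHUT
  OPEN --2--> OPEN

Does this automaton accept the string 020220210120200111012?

DONE → OPEN → OPEN → DONE → REST → DONE → OPEN → OPEN → SHUT → DROP → HOLD → SHUT → DROP → DONE → OPEN → DONE → SHUT → DROP → HOLD → DONE → SHUT → DONE
End state DONE is accepting.

Yes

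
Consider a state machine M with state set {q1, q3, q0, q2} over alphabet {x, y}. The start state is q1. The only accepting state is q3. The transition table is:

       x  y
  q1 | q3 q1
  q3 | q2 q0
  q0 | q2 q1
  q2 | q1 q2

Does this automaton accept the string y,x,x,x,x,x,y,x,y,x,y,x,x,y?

No

Trace: q1 -y-> q1 -x-> q3 -x-> q2 -x-> q1 -x-> q3 -x-> q2 -y-> q2 -x-> q1 -y-> q1 -x-> q3 -y-> q0 -x-> q2 -x-> q1 -y-> q1
End state q1 is not accepting.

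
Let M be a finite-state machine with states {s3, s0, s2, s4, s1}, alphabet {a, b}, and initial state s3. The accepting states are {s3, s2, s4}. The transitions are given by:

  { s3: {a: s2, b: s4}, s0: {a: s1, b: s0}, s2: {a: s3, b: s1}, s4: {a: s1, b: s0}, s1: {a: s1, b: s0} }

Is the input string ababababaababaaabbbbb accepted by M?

start at s3
read 'a': s3 → s2
read 'b': s2 → s1
read 'a': s1 → s1
read 'b': s1 → s0
read 'a': s0 → s1
read 'b': s1 → s0
read 'a': s0 → s1
read 'b': s1 → s0
read 'a': s0 → s1
read 'a': s1 → s1
read 'b': s1 → s0
read 'a': s0 → s1
read 'b': s1 → s0
read 'a': s0 → s1
read 'a': s1 → s1
read 'a': s1 → s1
read 'b': s1 → s0
read 'b': s0 → s0
read 'b': s0 → s0
read 'b': s0 → s0
read 'b': s0 → s0
End state s0 is not accepting.

No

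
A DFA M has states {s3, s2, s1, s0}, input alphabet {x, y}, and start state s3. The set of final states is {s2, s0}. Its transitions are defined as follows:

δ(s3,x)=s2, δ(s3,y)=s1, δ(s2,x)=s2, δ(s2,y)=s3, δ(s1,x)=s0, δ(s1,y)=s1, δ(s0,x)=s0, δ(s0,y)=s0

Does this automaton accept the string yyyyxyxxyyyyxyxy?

Yes

s3 → s1 → s1 → s1 → s1 → s0 → s0 → s0 → s0 → s0 → s0 → s0 → s0 → s0 → s0 → s0 → s0
End state s0 is accepting.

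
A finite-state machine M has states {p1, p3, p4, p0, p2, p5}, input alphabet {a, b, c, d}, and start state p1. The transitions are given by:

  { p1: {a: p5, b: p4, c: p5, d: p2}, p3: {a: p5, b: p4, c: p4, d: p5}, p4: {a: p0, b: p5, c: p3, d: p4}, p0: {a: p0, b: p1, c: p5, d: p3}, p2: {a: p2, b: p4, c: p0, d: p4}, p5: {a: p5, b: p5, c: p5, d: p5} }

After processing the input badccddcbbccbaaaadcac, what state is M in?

p1 → p4 → p0 → p3 → p4 → p3 → p5 → p5 → p5 → p5 → p5 → p5 → p5 → p5 → p5 → p5 → p5 → p5 → p5 → p5 → p5 → p5

p5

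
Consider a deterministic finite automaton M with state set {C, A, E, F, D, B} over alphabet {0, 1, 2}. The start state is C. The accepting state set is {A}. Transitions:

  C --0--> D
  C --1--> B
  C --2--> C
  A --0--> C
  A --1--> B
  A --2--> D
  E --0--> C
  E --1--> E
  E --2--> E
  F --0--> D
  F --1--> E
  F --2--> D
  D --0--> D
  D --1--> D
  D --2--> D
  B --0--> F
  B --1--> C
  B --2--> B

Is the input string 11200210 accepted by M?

start at C
read '1': C → B
read '1': B → C
read '2': C → C
read '0': C → D
read '0': D → D
read '2': D → D
read '1': D → D
read '0': D → D
End state D is not accepting.

No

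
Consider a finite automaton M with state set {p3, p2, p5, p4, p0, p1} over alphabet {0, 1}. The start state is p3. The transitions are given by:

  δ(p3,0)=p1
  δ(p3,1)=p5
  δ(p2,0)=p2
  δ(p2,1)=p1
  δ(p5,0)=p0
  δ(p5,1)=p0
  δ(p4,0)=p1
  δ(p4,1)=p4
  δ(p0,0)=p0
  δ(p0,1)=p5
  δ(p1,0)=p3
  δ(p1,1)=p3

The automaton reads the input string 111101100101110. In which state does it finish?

p0

start at p3
read '1': p3 → p5
read '1': p5 → p0
read '1': p0 → p5
read '1': p5 → p0
read '0': p0 → p0
read '1': p0 → p5
read '1': p5 → p0
read '0': p0 → p0
read '0': p0 → p0
read '1': p0 → p5
read '0': p5 → p0
read '1': p0 → p5
read '1': p5 → p0
read '1': p0 → p5
read '0': p5 → p0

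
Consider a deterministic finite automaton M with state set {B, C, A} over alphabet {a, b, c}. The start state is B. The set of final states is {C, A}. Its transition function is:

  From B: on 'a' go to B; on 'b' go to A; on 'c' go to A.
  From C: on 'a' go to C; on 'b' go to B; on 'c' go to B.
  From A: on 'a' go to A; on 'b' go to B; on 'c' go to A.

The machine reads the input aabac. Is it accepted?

Yes

start at B
read 'a': B → B
read 'a': B → B
read 'b': B → A
read 'a': A → A
read 'c': A → A
End state A is accepting.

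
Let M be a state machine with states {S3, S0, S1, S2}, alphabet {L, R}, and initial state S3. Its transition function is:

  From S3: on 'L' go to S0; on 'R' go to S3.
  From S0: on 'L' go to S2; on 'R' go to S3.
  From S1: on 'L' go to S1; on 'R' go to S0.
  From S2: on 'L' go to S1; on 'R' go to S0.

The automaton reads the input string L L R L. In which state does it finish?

S2

start at S3
read 'L': S3 → S0
read 'L': S0 → S2
read 'R': S2 → S0
read 'L': S0 → S2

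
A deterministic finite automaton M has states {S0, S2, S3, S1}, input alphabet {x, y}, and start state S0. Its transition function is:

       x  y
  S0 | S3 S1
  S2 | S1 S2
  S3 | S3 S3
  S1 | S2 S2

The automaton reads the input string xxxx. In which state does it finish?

S0 → S3 → S3 → S3 → S3

S3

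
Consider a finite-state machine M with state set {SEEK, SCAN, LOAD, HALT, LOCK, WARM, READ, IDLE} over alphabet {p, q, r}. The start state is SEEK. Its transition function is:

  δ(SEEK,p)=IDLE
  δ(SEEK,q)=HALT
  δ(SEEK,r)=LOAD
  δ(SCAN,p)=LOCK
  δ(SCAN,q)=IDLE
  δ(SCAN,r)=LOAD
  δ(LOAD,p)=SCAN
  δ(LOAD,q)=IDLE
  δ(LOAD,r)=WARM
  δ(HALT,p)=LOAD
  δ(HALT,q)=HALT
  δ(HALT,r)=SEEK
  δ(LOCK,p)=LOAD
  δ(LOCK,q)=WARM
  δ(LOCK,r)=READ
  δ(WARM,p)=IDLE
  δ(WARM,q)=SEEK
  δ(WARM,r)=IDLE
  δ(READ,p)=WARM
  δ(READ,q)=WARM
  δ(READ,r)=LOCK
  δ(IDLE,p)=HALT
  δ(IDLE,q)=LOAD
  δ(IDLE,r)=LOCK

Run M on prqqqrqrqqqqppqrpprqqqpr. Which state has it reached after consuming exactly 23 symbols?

Trace: SEEK -p-> IDLE -r-> LOCK -q-> WARM -q-> SEEK -q-> HALT -r-> SEEK -q-> HALT -r-> SEEK -q-> HALT -q-> HALT -q-> HALT -q-> HALT -p-> LOAD -p-> SCAN -q-> IDLE -r-> LOCK -p-> LOAD -p-> SCAN -r-> LOAD -q-> IDLE -q-> LOAD -q-> IDLE -p-> HALT
After 23 symbols: HALT.

HALT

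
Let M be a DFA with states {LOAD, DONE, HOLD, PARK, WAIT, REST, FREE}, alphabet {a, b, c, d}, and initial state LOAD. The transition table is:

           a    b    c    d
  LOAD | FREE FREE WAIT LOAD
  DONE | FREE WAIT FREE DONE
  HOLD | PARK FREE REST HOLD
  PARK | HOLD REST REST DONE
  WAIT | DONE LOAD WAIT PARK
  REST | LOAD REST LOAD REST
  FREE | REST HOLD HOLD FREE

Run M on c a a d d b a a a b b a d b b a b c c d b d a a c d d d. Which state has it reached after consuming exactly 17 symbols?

REST

LOAD → WAIT → DONE → FREE → FREE → FREE → HOLD → PARK → HOLD → PARK → REST → REST → LOAD → LOAD → FREE → HOLD → PARK → REST
After 17 symbols: REST.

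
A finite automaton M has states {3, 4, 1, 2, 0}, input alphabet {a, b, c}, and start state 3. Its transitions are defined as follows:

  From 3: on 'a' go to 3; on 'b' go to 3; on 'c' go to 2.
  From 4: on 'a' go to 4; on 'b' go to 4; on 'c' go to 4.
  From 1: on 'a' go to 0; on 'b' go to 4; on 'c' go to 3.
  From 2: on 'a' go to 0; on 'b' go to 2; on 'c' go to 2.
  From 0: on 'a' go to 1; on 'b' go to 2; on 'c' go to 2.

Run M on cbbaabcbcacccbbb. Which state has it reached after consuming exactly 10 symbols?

4

start at 3
read 'c': 3 → 2
read 'b': 2 → 2
read 'b': 2 → 2
read 'a': 2 → 0
read 'a': 0 → 1
read 'b': 1 → 4
read 'c': 4 → 4
read 'b': 4 → 4
read 'c': 4 → 4
read 'a': 4 → 4
After 10 symbols: 4.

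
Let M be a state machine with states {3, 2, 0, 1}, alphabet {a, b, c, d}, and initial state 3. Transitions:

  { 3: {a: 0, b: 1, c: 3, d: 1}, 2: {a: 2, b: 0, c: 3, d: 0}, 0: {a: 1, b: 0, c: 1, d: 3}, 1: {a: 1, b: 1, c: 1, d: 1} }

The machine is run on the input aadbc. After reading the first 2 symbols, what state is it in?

1

3 → 0 → 1
After 2 symbols: 1.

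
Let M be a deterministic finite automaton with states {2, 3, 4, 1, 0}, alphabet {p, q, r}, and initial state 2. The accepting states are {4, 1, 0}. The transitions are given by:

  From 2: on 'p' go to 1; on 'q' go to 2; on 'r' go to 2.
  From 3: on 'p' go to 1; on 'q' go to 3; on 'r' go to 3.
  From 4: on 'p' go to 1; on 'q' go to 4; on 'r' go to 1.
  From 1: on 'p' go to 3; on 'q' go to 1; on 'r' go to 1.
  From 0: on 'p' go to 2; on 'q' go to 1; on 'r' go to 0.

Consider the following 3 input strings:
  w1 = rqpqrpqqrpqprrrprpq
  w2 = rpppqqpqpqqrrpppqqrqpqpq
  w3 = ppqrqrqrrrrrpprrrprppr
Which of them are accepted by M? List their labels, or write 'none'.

w1: 2 → 2 → 2 → 1 → 1 → 1 → 3 → 3 → 3 → 3 → 1 → 1 → 3 → 3 → 3 → 3 → 1 → 1 → 3 → 3  → end 3, rejected
w2: 2 → 2 → 1 → 3 → 1 → 1 → 1 → 3 → 3 → 1 → 1 → 1 → 1 → 1 → 3 → 1 → 3 → 3 → 3 → 3 → 3 → 1 → 1 → 3 → 3  → end 3, rejected
w3: 2 → 1 → 3 → 3 → 3 → 3 → 3 → 3 → 3 → 3 → 3 → 3 → 3 → 1 → 3 → 3 → 3 → 3 → 1 → 1 → 3 → 1 → 1  → end 1, accepted

w3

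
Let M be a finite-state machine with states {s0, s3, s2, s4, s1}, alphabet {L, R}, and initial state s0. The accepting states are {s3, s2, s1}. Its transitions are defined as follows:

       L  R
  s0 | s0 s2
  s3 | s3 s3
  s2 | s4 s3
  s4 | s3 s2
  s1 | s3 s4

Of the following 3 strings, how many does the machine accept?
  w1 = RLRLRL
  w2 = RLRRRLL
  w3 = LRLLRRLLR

2

w1:
  start at s0
  read 'R': s0 → s2
  read 'L': s2 → s4
  read 'R': s4 → s2
  read 'L': s2 → s4
  read 'R': s4 → s2
  read 'L': s2 → s4
  end s4, rejected
w2:
  start at s0
  read 'R': s0 → s2
  read 'L': s2 → s4
  read 'R': s4 → s2
  read 'R': s2 → s3
  read 'R': s3 → s3
  read 'L': s3 → s3
  read 'L': s3 → s3
  end s3, accepted
w3:
  start at s0
  read 'L': s0 → s0
  read 'R': s0 → s2
  read 'L': s2 → s4
  read 'L': s4 → s3
  read 'R': s3 → s3
  read 'R': s3 → s3
  read 'L': s3 → s3
  read 'L': s3 → s3
  read 'R': s3 → s3
  end s3, accepted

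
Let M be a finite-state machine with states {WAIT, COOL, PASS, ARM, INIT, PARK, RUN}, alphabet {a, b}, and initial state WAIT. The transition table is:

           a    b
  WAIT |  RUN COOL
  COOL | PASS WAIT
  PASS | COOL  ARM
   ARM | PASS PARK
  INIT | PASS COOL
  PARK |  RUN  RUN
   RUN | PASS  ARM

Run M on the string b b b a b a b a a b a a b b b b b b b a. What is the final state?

PASS

start at WAIT
read 'b': WAIT → COOL
read 'b': COOL → WAIT
read 'b': WAIT → COOL
read 'a': COOL → PASS
read 'b': PASS → ARM
read 'a': ARM → PASS
read 'b': PASS → ARM
read 'a': ARM → PASS
read 'a': PASS → COOL
read 'b': COOL → WAIT
read 'a': WAIT → RUN
read 'a': RUN → PASS
read 'b': PASS → ARM
read 'b': ARM → PARK
read 'b': PARK → RUN
read 'b': RUN → ARM
read 'b': ARM → PARK
read 'b': PARK → RUN
read 'b': RUN → ARM
read 'a': ARM → PASS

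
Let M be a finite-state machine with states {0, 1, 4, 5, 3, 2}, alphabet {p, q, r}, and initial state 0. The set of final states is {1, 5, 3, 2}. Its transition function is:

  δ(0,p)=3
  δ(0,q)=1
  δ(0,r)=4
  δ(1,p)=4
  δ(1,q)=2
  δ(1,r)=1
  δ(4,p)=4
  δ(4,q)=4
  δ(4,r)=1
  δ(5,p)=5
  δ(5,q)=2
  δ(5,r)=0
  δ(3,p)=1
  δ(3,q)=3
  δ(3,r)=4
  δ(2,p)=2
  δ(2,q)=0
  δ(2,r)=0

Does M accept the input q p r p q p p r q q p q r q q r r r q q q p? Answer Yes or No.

Trace: 0 -q-> 1 -p-> 4 -r-> 1 -p-> 4 -q-> 4 -p-> 4 -p-> 4 -r-> 1 -q-> 2 -q-> 0 -p-> 3 -q-> 3 -r-> 4 -q-> 4 -q-> 4 -r-> 1 -r-> 1 -r-> 1 -q-> 2 -q-> 0 -q-> 1 -p-> 4
End state 4 is not accepting.

No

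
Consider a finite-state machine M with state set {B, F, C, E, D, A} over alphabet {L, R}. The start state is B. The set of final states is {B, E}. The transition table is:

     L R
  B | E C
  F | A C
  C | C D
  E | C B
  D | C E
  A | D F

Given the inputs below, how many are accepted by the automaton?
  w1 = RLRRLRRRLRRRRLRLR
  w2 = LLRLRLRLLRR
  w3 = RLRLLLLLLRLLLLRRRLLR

1

w1: Trace: B -R-> C -L-> C -R-> D -R-> E -L-> C -R-> D -R-> E -R-> B -L-> E -R-> B -R-> C -R-> D -R-> E -L-> C -R-> D -L-> C -R-> D  → end D, rejected
w2: Trace: B -L-> E -L-> C -R-> D -L-> C -R-> D -L-> C -R-> D -L-> C -L-> C -R-> D -R-> E  → end E, accepted
w3: Trace: B -R-> C -L-> C -R-> D -L-> C -L-> C -L-> C -L-> C -L-> C -L-> C -R-> D -L-> C -L-> C -L-> C -L-> C -R-> D -R-> E -R-> B -L-> E -L-> C -R-> D  → end D, rejected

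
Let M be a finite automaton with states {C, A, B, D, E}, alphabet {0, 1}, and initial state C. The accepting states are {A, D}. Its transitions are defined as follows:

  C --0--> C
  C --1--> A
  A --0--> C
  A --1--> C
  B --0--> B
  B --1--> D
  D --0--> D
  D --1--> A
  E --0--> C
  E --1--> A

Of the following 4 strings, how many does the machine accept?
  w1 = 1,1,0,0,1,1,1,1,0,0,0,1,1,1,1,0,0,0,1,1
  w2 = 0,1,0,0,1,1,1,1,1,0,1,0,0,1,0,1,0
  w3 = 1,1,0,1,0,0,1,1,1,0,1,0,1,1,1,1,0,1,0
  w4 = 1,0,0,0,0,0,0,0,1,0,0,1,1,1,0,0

0

w1: C → A → C → C → C → A → C → A → C → C → C → C → A → C → A → C → C → C → C → A → C  → end C, rejected
w2: C → C → A → C → C → A → C → A → C → A → C → A → C → C → A → C → A → C  → end C, rejected
w3: C → A → C → C → A → C → C → A → C → A → C → A → C → A → C → A → C → C → A → C  → end C, rejected
w4: C → A → C → C → C → C → C → C → C → A → C → C → A → C → A → C → C  → end C, rejected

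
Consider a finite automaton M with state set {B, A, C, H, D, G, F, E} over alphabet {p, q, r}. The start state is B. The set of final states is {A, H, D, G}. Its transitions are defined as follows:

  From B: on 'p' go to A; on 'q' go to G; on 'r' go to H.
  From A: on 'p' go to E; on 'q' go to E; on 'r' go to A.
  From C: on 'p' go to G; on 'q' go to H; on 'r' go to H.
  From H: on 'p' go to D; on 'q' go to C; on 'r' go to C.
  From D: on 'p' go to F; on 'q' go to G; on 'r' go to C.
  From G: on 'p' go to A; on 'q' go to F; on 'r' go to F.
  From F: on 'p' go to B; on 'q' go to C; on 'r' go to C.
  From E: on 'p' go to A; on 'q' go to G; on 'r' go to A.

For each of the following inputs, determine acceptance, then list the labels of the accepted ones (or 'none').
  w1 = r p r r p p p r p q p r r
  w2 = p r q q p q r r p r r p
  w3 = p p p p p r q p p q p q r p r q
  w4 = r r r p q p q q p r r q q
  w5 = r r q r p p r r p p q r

w1, w4, w5

w1:
  start at B
  read 'r': B → H
  read 'p': H → D
  read 'r': D → C
  read 'r': C → H
  read 'p': H → D
  read 'p': D → F
  read 'p': F → B
  read 'r': B → H
  read 'p': H → D
  read 'q': D → G
  read 'p': G → A
  read 'r': A → A
  read 'r': A → A
  end A, accepted
w2:
  start at B
  read 'p': B → A
  read 'r': A → A
  read 'q': A → E
  read 'q': E → G
  read 'p': G → A
  read 'q': A → E
  read 'r': E → A
  read 'r': A → A
  read 'p': A → E
  read 'r': E → A
  read 'r': A → A
  read 'p': A → E
  end E, rejected
w3:
  start at B
  read 'p': B → A
  read 'p': A → E
  read 'p': E → A
  read 'p': A → E
  read 'p': E → A
  read 'r': A → A
  read 'q': A → E
  read 'p': E → A
  read 'p': A → E
  read 'q': E → G
  read 'p': G → A
  read 'q': A → E
  read 'r': E → A
  read 'p': A → E
  read 'r': E → A
  read 'q': A → E
  end E, rejected
w4:
  start at B
  read 'r': B → H
  read 'r': H → C
  read 'r': C → H
  read 'p': H → D
  read 'q': D → G
  read 'p': G → A
  read 'q': A → E
  read 'q': E → G
  read 'p': G → A
  read 'r': A → A
  read 'r': A → A
  read 'q': A → E
  read 'q': E → G
  end G, accepted
w5:
  start at B
  read 'r': B → H
  read 'r': H → C
  read 'q': C → H
  read 'r': H → C
  read 'p': C → G
  read 'p': G → A
  read 'r': A → A
  read 'r': A → A
  read 'p': A → E
  read 'p': E → A
  read 'q': A → E
  read 'r': E → A
  end A, accepted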